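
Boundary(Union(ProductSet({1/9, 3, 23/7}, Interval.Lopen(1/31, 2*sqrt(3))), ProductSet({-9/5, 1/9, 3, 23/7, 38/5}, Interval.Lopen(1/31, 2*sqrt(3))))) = ProductSet({-9/5, 1/9, 3, 23/7, 38/5}, Interval(1/31, 2*sqrt(3)))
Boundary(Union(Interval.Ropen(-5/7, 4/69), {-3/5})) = {-5/7, 4/69}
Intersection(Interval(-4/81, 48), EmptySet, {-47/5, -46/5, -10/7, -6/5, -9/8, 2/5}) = EmptySet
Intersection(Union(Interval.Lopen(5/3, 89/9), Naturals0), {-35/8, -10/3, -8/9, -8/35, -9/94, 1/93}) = EmptySet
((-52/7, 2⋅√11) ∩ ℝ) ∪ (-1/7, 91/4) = (-52/7, 91/4)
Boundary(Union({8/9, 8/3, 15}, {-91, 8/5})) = {-91, 8/9, 8/5, 8/3, 15}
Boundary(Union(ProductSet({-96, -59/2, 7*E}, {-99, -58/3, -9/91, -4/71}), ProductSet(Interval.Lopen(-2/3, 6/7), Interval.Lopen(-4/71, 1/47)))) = Union(ProductSet({-2/3, 6/7}, Interval(-4/71, 1/47)), ProductSet({-96, -59/2, 7*E}, {-99, -58/3, -9/91, -4/71}), ProductSet(Interval(-2/3, 6/7), {-4/71, 1/47}))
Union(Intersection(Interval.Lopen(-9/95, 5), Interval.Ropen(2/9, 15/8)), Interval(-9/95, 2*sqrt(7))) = Interval(-9/95, 2*sqrt(7))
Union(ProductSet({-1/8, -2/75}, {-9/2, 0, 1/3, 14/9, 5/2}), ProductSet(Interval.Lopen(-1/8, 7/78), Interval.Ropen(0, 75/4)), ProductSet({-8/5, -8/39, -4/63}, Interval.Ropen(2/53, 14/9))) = Union(ProductSet({-1/8, -2/75}, {-9/2, 0, 1/3, 14/9, 5/2}), ProductSet({-8/5, -8/39, -4/63}, Interval.Ropen(2/53, 14/9)), ProductSet(Interval.Lopen(-1/8, 7/78), Interval.Ropen(0, 75/4)))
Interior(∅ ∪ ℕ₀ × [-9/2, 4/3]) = ∅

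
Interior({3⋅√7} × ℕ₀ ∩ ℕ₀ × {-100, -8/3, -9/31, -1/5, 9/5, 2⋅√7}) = ∅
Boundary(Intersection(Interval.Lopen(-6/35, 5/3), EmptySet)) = EmptySet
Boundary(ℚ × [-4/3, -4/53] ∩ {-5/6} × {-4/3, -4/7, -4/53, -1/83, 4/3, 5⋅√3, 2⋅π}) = {-5/6} × {-4/3, -4/7, -4/53}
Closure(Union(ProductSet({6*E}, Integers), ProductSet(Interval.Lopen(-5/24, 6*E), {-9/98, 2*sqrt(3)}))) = Union(ProductSet({6*E}, Integers), ProductSet(Interval(-5/24, 6*E), {-9/98, 2*sqrt(3)}))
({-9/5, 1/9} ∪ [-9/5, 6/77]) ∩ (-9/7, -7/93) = (-9/7, -7/93)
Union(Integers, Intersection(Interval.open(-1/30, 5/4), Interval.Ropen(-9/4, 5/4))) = Union(Integers, Interval.open(-1/30, 5/4))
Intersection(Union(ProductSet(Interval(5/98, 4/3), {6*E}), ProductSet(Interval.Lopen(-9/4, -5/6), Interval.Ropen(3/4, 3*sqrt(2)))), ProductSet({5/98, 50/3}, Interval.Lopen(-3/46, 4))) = EmptySet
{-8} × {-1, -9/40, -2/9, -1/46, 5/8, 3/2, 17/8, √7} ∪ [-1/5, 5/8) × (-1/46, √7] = ([-1/5, 5/8) × (-1/46, √7]) ∪ ({-8} × {-1, -9/40, -2/9, -1/46, 5/8, 3/2, 17/8, √7})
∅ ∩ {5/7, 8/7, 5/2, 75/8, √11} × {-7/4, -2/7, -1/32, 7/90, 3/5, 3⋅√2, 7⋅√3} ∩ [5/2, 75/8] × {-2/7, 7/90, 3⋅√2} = ∅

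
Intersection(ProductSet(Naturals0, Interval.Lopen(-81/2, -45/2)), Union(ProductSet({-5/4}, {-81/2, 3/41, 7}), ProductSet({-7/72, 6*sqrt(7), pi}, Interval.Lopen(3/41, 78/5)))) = EmptySet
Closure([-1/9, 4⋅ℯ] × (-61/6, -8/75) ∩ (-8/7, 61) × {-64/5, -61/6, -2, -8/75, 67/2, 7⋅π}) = [-1/9, 4⋅ℯ] × {-2}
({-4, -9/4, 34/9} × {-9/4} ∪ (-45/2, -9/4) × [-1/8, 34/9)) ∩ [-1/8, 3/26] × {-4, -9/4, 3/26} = ∅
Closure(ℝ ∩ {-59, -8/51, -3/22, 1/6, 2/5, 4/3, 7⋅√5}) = {-59, -8/51, -3/22, 1/6, 2/5, 4/3, 7⋅√5}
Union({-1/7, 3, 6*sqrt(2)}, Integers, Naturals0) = Union({-1/7, 6*sqrt(2)}, Integers)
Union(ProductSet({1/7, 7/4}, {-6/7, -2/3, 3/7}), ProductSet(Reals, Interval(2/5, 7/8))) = Union(ProductSet({1/7, 7/4}, {-6/7, -2/3, 3/7}), ProductSet(Reals, Interval(2/5, 7/8)))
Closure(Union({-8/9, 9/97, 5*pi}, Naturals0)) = Union({-8/9, 9/97, 5*pi}, Naturals0)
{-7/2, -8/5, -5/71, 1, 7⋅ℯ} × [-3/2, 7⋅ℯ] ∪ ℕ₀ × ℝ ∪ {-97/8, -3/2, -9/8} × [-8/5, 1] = (ℕ₀ × ℝ) ∪ ({-97/8, -3/2, -9/8} × [-8/5, 1]) ∪ ({-7/2, -8/5, -5/71, 1, 7⋅ℯ} × [-3/2, 7⋅ℯ])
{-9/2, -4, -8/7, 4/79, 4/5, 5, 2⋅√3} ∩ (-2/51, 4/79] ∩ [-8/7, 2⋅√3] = {4/79}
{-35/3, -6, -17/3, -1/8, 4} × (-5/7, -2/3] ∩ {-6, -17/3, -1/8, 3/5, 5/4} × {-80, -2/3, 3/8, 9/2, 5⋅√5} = {-6, -17/3, -1/8} × {-2/3}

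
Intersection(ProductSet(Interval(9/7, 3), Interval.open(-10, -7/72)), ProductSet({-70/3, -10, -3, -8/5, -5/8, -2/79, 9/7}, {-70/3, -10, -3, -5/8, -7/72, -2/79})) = ProductSet({9/7}, {-3, -5/8})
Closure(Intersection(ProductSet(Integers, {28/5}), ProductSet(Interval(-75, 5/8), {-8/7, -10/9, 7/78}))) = EmptySet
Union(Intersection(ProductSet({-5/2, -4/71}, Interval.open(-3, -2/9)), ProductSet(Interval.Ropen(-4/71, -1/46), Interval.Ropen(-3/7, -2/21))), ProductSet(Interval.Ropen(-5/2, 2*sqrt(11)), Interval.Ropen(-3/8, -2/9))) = Union(ProductSet({-4/71}, Interval.Ropen(-3/7, -2/9)), ProductSet(Interval.Ropen(-5/2, 2*sqrt(11)), Interval.Ropen(-3/8, -2/9)))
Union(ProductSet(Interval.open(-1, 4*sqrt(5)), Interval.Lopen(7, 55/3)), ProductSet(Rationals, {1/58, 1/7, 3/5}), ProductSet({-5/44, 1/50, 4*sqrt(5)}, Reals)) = Union(ProductSet({-5/44, 1/50, 4*sqrt(5)}, Reals), ProductSet(Interval.open(-1, 4*sqrt(5)), Interval.Lopen(7, 55/3)), ProductSet(Rationals, {1/58, 1/7, 3/5}))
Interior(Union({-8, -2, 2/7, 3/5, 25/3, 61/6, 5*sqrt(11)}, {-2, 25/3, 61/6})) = EmptySet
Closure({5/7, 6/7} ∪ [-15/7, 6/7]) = [-15/7, 6/7]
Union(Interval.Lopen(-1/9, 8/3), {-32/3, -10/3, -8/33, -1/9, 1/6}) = Union({-32/3, -10/3, -8/33}, Interval(-1/9, 8/3))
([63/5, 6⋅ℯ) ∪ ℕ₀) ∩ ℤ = ℕ₀ ∪ {13, 14, 15, 16}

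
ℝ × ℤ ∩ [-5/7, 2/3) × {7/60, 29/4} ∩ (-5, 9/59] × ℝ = ∅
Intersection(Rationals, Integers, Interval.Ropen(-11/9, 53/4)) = Range(-1, 14, 1)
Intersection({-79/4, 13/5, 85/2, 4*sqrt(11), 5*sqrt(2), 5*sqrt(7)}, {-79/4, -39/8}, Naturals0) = EmptySet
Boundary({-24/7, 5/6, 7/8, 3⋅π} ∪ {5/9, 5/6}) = {-24/7, 5/9, 5/6, 7/8, 3⋅π}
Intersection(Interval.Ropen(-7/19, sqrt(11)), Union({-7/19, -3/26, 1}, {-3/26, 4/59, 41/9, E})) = {-7/19, -3/26, 4/59, 1, E}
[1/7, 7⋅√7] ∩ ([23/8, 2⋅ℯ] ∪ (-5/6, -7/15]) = [23/8, 2⋅ℯ]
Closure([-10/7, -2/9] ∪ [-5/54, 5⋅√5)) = [-10/7, -2/9] ∪ [-5/54, 5⋅√5]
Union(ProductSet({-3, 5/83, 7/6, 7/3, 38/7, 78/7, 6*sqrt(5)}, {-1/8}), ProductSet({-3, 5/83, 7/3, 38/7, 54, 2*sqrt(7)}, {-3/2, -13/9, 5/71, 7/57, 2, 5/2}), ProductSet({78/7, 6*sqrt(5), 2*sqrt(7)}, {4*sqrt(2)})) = Union(ProductSet({78/7, 6*sqrt(5), 2*sqrt(7)}, {4*sqrt(2)}), ProductSet({-3, 5/83, 7/3, 38/7, 54, 2*sqrt(7)}, {-3/2, -13/9, 5/71, 7/57, 2, 5/2}), ProductSet({-3, 5/83, 7/6, 7/3, 38/7, 78/7, 6*sqrt(5)}, {-1/8}))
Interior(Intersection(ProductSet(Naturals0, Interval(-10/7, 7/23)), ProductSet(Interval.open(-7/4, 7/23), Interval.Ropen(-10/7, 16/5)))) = EmptySet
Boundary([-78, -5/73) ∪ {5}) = {-78, -5/73, 5}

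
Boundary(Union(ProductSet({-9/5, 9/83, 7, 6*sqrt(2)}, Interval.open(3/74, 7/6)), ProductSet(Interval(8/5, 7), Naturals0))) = Union(ProductSet({-9/5, 9/83, 7, 6*sqrt(2)}, Interval(3/74, 7/6)), ProductSet(Interval(8/5, 7), Naturals0))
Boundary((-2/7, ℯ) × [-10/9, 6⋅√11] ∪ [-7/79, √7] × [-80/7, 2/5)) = ([-7/79, √7] × {-80/7}) ∪ ({-7/79, √7} × [-80/7, -10/9]) ∪ ([-2/7, ℯ] × {6⋅√11}) ∪ ({-2/7, ℯ} × [-10/9, 6⋅√11]) ∪ (([-2/7, -7/79] ∪ [√7, ℯ]) × {-10/9, 6⋅√11})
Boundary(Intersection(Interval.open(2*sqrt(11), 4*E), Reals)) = {2*sqrt(11), 4*E}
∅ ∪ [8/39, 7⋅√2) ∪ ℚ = ℚ ∪ [8/39, 7⋅√2)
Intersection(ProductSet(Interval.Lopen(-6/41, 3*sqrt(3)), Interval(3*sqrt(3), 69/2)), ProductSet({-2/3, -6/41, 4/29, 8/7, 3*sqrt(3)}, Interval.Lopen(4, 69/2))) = ProductSet({4/29, 8/7, 3*sqrt(3)}, Interval(3*sqrt(3), 69/2))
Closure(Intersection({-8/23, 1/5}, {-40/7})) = EmptySet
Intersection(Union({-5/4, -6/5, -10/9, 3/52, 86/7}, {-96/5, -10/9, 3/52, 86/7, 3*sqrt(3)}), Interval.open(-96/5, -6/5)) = {-5/4}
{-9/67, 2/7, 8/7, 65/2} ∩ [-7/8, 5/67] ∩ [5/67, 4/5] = ∅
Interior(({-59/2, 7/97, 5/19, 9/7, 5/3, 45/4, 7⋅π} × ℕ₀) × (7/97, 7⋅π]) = ∅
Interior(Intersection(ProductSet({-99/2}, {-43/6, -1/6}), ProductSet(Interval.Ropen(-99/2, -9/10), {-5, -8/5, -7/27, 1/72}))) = EmptySet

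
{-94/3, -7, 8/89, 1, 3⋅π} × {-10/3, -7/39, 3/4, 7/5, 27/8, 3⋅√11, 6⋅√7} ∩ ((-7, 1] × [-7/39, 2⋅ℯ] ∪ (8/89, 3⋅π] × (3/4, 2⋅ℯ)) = ({8/89, 1} × {-7/39, 3/4, 7/5, 27/8}) ∪ ({1, 3⋅π} × {7/5, 27/8})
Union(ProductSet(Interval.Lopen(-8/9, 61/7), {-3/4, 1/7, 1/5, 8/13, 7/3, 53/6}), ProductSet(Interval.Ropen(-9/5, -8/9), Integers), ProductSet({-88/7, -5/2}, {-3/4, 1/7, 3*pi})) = Union(ProductSet({-88/7, -5/2}, {-3/4, 1/7, 3*pi}), ProductSet(Interval.Ropen(-9/5, -8/9), Integers), ProductSet(Interval.Lopen(-8/9, 61/7), {-3/4, 1/7, 1/5, 8/13, 7/3, 53/6}))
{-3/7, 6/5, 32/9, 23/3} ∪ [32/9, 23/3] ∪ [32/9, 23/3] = {-3/7, 6/5} ∪ [32/9, 23/3]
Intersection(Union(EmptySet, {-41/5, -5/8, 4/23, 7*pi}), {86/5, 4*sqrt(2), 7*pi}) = {7*pi}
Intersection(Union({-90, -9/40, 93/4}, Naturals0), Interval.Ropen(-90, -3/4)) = {-90}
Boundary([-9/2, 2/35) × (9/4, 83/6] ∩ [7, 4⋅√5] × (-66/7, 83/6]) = ∅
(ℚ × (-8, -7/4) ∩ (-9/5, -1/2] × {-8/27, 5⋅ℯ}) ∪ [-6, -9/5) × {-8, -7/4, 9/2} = [-6, -9/5) × {-8, -7/4, 9/2}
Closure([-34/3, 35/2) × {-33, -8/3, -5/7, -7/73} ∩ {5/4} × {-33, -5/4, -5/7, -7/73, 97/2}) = {5/4} × {-33, -5/7, -7/73}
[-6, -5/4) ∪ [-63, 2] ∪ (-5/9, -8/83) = [-63, 2]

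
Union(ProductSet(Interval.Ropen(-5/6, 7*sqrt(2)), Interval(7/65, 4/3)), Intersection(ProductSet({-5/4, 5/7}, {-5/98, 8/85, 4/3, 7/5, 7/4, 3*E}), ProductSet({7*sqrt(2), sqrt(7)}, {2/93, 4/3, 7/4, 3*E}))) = ProductSet(Interval.Ropen(-5/6, 7*sqrt(2)), Interval(7/65, 4/3))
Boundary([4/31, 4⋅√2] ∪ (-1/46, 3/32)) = {-1/46, 3/32, 4/31, 4⋅√2}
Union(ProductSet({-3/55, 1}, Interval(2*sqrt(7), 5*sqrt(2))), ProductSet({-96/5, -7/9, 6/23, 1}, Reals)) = Union(ProductSet({-3/55, 1}, Interval(2*sqrt(7), 5*sqrt(2))), ProductSet({-96/5, -7/9, 6/23, 1}, Reals))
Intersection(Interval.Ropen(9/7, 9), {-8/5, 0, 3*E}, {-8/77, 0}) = EmptySet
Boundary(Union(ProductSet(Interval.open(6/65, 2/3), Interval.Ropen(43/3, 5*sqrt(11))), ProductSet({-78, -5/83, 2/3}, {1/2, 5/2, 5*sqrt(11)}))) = Union(ProductSet({6/65, 2/3}, Interval(43/3, 5*sqrt(11))), ProductSet({-78, -5/83, 2/3}, {1/2, 5/2, 5*sqrt(11)}), ProductSet(Interval(6/65, 2/3), {43/3, 5*sqrt(11)}))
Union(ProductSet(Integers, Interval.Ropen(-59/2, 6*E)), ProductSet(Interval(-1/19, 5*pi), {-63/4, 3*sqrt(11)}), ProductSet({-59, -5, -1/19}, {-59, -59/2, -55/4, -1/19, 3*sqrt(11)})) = Union(ProductSet({-59, -5, -1/19}, {-59, -59/2, -55/4, -1/19, 3*sqrt(11)}), ProductSet(Integers, Interval.Ropen(-59/2, 6*E)), ProductSet(Interval(-1/19, 5*pi), {-63/4, 3*sqrt(11)}))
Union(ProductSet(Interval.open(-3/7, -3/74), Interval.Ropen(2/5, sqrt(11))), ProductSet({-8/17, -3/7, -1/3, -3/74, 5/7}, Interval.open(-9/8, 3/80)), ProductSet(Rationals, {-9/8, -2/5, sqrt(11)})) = Union(ProductSet({-8/17, -3/7, -1/3, -3/74, 5/7}, Interval.open(-9/8, 3/80)), ProductSet(Interval.open(-3/7, -3/74), Interval.Ropen(2/5, sqrt(11))), ProductSet(Rationals, {-9/8, -2/5, sqrt(11)}))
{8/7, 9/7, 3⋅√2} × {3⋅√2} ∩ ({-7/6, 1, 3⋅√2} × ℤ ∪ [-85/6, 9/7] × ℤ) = ∅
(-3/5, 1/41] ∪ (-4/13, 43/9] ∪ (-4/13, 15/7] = (-3/5, 43/9]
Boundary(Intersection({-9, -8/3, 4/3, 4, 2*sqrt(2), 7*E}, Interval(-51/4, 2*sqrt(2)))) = {-9, -8/3, 4/3, 2*sqrt(2)}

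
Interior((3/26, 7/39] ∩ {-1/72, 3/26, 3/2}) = ∅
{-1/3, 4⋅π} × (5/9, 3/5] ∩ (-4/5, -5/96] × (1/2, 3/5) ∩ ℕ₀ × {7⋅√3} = ∅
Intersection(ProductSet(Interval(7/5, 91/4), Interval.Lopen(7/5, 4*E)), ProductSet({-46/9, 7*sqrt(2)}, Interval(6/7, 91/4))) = ProductSet({7*sqrt(2)}, Interval.Lopen(7/5, 4*E))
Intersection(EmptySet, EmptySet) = EmptySet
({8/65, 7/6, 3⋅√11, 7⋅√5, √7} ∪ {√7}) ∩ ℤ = ∅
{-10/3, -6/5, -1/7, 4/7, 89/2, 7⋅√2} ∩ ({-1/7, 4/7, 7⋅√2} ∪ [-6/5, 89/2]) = {-6/5, -1/7, 4/7, 89/2, 7⋅√2}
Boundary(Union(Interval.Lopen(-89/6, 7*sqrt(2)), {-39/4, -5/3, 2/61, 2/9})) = {-89/6, 7*sqrt(2)}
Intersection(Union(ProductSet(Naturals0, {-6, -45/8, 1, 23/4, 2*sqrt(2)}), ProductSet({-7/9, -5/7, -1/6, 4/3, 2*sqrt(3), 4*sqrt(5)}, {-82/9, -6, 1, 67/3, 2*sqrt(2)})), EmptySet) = EmptySet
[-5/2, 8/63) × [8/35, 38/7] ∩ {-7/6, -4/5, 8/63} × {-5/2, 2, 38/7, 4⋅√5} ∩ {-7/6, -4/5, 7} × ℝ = {-7/6, -4/5} × {2, 38/7}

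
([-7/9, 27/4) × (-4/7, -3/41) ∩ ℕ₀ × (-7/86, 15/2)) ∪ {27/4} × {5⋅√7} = ({27/4} × {5⋅√7}) ∪ ({0, 1, …, 6} × (-7/86, -3/41))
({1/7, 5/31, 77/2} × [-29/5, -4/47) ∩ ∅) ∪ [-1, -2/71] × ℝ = [-1, -2/71] × ℝ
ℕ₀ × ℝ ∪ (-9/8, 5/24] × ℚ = (ℕ₀ × ℝ) ∪ ((-9/8, 5/24] × ℚ)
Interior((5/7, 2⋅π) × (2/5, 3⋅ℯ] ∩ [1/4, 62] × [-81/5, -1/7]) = ∅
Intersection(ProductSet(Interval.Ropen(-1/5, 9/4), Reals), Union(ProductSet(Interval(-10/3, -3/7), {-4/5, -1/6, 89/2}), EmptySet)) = EmptySet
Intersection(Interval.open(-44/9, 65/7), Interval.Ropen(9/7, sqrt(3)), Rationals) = Intersection(Interval.Ropen(9/7, sqrt(3)), Rationals)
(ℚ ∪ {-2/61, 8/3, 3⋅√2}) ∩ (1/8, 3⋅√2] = {3⋅√2} ∪ (ℚ ∩ (1/8, 3⋅√2])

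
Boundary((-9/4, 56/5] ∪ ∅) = {-9/4, 56/5}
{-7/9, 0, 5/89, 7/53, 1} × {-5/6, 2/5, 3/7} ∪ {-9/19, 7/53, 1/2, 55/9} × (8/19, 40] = ({-9/19, 7/53, 1/2, 55/9} × (8/19, 40]) ∪ ({-7/9, 0, 5/89, 7/53, 1} × {-5/6, 2/5, 3/7})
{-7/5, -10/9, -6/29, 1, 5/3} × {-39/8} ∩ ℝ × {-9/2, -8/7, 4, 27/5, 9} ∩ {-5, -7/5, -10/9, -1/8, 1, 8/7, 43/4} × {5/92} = ∅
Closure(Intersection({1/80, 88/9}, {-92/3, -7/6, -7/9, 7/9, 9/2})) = EmptySet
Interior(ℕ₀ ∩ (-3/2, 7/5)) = ∅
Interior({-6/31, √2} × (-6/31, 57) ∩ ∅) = ∅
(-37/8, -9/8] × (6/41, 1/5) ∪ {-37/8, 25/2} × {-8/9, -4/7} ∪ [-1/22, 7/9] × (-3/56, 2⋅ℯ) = ({-37/8, 25/2} × {-8/9, -4/7}) ∪ ((-37/8, -9/8] × (6/41, 1/5)) ∪ ([-1/22, 7/9] × (-3/56, 2⋅ℯ))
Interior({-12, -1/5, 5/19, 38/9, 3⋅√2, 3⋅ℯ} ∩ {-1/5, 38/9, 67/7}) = ∅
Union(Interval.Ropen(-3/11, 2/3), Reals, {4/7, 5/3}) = Interval(-oo, oo)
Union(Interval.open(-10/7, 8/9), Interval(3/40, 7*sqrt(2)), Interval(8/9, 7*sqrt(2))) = Interval.Lopen(-10/7, 7*sqrt(2))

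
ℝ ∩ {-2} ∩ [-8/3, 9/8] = {-2}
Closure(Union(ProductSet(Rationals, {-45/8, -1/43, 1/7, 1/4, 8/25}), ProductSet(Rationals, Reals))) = ProductSet(Reals, Reals)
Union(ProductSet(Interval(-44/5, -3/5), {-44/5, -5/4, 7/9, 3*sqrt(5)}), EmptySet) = ProductSet(Interval(-44/5, -3/5), {-44/5, -5/4, 7/9, 3*sqrt(5)})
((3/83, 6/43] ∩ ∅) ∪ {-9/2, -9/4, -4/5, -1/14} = {-9/2, -9/4, -4/5, -1/14}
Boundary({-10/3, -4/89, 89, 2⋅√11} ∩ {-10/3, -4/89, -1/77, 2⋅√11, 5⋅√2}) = {-10/3, -4/89, 2⋅√11}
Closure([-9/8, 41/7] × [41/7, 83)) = [-9/8, 41/7] × [41/7, 83]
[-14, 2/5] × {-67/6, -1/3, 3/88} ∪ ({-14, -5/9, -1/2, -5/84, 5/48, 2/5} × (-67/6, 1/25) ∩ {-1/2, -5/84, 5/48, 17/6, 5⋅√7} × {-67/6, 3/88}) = [-14, 2/5] × {-67/6, -1/3, 3/88}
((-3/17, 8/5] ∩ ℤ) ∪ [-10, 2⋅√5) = [-10, 2⋅√5) ∪ {0, 1}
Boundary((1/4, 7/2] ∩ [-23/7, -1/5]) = ∅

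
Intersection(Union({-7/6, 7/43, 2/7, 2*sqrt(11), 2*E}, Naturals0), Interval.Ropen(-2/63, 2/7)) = Union({7/43}, Range(0, 1, 1))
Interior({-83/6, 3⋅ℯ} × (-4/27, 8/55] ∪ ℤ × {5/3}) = ∅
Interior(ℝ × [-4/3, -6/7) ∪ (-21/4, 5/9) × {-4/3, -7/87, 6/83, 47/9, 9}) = ℝ × (-4/3, -6/7)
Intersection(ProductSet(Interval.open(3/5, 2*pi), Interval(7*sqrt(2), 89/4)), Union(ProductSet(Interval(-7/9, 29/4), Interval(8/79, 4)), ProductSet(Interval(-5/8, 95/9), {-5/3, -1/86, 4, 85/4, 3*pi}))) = ProductSet(Interval.open(3/5, 2*pi), {85/4})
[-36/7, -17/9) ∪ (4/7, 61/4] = [-36/7, -17/9) ∪ (4/7, 61/4]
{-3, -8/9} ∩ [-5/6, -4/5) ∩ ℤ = ∅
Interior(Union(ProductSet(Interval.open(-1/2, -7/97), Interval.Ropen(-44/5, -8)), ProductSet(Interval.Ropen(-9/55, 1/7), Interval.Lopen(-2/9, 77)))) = Union(ProductSet(Interval.open(-1/2, -7/97), Interval.open(-44/5, -8)), ProductSet(Interval.open(-9/55, 1/7), Interval.open(-2/9, 77)))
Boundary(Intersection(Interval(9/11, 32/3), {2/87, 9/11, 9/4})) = {9/11, 9/4}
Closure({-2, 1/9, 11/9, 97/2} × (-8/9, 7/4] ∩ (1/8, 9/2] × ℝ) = {11/9} × [-8/9, 7/4]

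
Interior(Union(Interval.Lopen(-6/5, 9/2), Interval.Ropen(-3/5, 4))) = Interval.open(-6/5, 9/2)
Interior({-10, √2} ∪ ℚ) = ∅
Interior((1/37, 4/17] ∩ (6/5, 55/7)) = ∅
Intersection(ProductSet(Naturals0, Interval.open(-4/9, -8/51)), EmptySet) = EmptySet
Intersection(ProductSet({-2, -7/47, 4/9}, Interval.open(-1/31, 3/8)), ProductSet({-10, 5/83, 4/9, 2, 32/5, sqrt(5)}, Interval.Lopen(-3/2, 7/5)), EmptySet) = EmptySet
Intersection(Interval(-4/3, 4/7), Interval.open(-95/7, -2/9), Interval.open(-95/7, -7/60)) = Interval.Ropen(-4/3, -2/9)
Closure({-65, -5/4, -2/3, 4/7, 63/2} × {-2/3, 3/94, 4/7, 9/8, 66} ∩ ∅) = ∅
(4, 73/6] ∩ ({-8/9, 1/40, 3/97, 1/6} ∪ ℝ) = (4, 73/6]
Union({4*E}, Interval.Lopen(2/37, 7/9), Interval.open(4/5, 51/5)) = Union({4*E}, Interval.Lopen(2/37, 7/9), Interval.open(4/5, 51/5))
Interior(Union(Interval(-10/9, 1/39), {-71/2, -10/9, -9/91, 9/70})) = Interval.open(-10/9, 1/39)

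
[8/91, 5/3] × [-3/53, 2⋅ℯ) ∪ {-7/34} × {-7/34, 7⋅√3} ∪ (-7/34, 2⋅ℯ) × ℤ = ((-7/34, 2⋅ℯ) × ℤ) ∪ ({-7/34} × {-7/34, 7⋅√3}) ∪ ([8/91, 5/3] × [-3/53, 2⋅ℯ))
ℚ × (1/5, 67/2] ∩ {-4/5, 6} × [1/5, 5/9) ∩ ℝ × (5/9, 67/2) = ∅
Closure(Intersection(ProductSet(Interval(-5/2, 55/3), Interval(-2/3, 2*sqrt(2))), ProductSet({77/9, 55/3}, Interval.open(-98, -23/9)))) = EmptySet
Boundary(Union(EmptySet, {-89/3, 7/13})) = {-89/3, 7/13}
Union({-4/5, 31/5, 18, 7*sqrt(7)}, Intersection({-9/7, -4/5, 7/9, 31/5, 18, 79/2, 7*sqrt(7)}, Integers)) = {-4/5, 31/5, 18, 7*sqrt(7)}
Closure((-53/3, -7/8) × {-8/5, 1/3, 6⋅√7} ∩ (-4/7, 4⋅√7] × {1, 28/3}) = ∅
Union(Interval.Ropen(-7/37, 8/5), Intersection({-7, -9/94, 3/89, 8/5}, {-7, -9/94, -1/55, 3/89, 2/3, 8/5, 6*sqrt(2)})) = Union({-7}, Interval(-7/37, 8/5))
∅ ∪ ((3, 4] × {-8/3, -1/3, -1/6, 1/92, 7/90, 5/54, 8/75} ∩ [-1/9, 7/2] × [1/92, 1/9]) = (3, 7/2] × {1/92, 7/90, 5/54, 8/75}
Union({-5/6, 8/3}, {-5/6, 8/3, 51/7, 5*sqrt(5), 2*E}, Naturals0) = Union({-5/6, 8/3, 51/7, 5*sqrt(5), 2*E}, Naturals0)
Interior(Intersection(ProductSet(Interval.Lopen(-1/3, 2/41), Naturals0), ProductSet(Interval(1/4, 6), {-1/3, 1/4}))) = EmptySet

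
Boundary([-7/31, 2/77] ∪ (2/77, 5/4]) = {-7/31, 5/4}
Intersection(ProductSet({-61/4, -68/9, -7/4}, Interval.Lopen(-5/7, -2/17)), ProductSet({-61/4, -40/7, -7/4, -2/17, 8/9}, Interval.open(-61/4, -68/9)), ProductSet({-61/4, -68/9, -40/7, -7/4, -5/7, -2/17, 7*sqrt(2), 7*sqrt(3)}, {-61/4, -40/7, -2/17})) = EmptySet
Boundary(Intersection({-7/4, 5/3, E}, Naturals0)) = EmptySet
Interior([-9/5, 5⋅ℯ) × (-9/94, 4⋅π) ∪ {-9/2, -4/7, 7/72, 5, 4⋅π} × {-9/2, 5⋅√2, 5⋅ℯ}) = (-9/5, 5⋅ℯ) × (-9/94, 4⋅π)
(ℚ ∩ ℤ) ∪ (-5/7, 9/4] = ℤ ∪ (-5/7, 9/4]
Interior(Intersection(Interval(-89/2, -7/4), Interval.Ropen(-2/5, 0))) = EmptySet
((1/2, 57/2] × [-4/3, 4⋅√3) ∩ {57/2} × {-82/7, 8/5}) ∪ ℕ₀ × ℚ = (ℕ₀ × ℚ) ∪ ({57/2} × {8/5})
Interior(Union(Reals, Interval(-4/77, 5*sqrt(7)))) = Interval(-oo, oo)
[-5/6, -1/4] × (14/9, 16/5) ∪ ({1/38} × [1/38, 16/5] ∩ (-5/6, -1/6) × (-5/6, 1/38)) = [-5/6, -1/4] × (14/9, 16/5)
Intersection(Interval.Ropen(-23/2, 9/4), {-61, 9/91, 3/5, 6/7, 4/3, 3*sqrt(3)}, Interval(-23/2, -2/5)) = EmptySet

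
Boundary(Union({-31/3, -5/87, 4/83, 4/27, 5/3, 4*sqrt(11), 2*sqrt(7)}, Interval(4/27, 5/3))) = {-31/3, -5/87, 4/83, 4/27, 5/3, 4*sqrt(11), 2*sqrt(7)}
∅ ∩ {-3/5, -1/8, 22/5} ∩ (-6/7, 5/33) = ∅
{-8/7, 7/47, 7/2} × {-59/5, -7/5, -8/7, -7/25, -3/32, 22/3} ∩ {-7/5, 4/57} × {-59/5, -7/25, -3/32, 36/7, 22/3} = ∅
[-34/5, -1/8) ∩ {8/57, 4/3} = ∅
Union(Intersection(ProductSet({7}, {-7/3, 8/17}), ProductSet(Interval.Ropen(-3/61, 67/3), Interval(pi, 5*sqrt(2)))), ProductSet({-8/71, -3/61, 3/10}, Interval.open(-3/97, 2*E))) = ProductSet({-8/71, -3/61, 3/10}, Interval.open(-3/97, 2*E))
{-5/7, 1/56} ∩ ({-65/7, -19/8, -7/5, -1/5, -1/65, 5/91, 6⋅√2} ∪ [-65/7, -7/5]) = ∅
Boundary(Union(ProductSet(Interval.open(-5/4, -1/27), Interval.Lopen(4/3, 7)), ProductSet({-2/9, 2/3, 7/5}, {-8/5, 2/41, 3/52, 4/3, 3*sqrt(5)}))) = Union(ProductSet({-5/4, -1/27}, Interval(4/3, 7)), ProductSet({2/3, 7/5}, {-8/5, 2/41, 3/52, 4/3, 3*sqrt(5)}), ProductSet({-2/9, 2/3, 7/5}, {-8/5, 2/41, 3/52, 4/3}), ProductSet(Interval(-5/4, -1/27), {4/3, 7}))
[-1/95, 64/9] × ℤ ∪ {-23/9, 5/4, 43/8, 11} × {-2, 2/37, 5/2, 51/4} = ([-1/95, 64/9] × ℤ) ∪ ({-23/9, 5/4, 43/8, 11} × {-2, 2/37, 5/2, 51/4})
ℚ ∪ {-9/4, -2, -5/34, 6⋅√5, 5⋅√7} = ℚ ∪ {6⋅√5, 5⋅√7}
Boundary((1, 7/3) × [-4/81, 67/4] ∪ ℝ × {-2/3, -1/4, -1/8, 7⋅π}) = ({1, 7/3} × [-4/81, 67/4]) ∪ ([1, 7/3] × {-4/81, 67/4}) ∪ (ℝ × {-2/3, -1/4, -1/8, 7⋅π})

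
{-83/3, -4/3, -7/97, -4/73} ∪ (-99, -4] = (-99, -4] ∪ {-4/3, -7/97, -4/73}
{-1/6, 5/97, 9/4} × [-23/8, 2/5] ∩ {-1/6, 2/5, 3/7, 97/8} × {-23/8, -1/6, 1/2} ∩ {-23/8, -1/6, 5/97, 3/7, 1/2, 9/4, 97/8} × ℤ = ∅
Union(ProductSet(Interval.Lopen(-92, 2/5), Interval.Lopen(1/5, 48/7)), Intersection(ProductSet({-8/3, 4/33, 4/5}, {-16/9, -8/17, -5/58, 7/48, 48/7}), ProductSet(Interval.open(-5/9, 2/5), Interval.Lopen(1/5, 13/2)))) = ProductSet(Interval.Lopen(-92, 2/5), Interval.Lopen(1/5, 48/7))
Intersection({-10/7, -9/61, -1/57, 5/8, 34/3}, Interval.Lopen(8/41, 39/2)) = {5/8, 34/3}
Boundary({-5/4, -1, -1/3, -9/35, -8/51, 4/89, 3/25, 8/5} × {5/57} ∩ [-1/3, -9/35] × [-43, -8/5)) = ∅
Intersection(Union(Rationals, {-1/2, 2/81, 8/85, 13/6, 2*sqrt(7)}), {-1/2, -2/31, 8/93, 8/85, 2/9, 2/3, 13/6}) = {-1/2, -2/31, 8/93, 8/85, 2/9, 2/3, 13/6}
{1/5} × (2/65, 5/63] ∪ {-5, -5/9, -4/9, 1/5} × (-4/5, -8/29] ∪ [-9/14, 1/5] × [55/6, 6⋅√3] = ({1/5} × (2/65, 5/63]) ∪ ({-5, -5/9, -4/9, 1/5} × (-4/5, -8/29]) ∪ ([-9/14, 1/5] × [55/6, 6⋅√3])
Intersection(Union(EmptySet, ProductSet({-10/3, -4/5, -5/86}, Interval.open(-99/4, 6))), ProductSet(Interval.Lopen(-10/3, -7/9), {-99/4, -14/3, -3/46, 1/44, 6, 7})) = ProductSet({-4/5}, {-14/3, -3/46, 1/44})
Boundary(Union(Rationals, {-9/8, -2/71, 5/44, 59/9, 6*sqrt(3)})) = Reals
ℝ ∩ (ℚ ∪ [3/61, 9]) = ℚ ∪ [3/61, 9]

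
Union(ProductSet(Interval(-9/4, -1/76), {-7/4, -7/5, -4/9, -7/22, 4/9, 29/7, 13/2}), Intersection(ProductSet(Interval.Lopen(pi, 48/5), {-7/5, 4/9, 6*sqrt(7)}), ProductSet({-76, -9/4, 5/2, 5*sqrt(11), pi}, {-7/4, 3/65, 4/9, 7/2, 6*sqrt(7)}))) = ProductSet(Interval(-9/4, -1/76), {-7/4, -7/5, -4/9, -7/22, 4/9, 29/7, 13/2})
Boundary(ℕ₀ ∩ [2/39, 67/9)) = {1, 2, …, 7}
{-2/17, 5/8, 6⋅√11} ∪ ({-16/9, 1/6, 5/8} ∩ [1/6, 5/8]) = {-2/17, 1/6, 5/8, 6⋅√11}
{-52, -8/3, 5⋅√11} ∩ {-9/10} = ∅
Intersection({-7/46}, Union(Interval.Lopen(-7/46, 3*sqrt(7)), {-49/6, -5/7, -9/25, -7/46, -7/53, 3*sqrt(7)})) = {-7/46}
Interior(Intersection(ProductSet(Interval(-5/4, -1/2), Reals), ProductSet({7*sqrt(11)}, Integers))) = EmptySet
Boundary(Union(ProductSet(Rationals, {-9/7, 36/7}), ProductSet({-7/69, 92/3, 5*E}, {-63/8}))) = Union(ProductSet({-7/69, 92/3, 5*E}, {-63/8}), ProductSet(Reals, {-9/7, 36/7}))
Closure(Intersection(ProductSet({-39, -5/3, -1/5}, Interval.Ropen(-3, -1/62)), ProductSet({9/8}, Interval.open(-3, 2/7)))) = EmptySet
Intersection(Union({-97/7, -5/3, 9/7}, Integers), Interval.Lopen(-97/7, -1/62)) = Union({-5/3}, Range(-13, 0, 1))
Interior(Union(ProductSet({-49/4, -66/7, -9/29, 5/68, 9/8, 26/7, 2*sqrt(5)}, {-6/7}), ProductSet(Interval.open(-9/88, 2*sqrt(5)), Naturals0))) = EmptySet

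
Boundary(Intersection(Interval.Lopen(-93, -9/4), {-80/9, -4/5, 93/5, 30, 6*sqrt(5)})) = {-80/9}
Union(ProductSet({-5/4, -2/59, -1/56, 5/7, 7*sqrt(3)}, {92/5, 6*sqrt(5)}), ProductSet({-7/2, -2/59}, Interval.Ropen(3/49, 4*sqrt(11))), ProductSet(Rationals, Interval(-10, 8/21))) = Union(ProductSet({-7/2, -2/59}, Interval.Ropen(3/49, 4*sqrt(11))), ProductSet({-5/4, -2/59, -1/56, 5/7, 7*sqrt(3)}, {92/5, 6*sqrt(5)}), ProductSet(Rationals, Interval(-10, 8/21)))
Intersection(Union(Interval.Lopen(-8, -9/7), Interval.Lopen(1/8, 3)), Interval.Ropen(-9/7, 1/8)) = {-9/7}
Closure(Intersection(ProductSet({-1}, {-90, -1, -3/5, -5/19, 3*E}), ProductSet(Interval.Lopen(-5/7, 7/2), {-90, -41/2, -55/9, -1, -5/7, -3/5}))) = EmptySet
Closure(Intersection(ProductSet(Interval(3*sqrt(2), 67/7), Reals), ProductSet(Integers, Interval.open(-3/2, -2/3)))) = ProductSet(Range(5, 10, 1), Interval(-3/2, -2/3))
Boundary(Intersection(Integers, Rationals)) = Integers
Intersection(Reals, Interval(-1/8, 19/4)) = Interval(-1/8, 19/4)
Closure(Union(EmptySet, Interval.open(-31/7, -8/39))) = Interval(-31/7, -8/39)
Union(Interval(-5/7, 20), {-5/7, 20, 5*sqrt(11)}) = Interval(-5/7, 20)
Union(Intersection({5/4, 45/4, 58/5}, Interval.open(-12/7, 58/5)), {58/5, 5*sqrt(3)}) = {5/4, 45/4, 58/5, 5*sqrt(3)}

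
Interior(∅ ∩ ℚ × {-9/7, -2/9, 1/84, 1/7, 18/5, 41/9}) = ∅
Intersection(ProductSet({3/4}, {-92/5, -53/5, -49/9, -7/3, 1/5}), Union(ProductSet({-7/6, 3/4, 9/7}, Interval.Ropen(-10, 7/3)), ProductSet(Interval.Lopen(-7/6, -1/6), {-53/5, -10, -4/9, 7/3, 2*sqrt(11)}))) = ProductSet({3/4}, {-49/9, -7/3, 1/5})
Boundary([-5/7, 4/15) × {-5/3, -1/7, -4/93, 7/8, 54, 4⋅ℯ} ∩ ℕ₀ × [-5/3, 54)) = {0} × {-5/3, -1/7, -4/93, 7/8, 4⋅ℯ}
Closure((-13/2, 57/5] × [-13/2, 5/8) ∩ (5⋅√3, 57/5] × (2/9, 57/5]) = ({57/5, 5⋅√3} × [2/9, 5/8]) ∪ ([5⋅√3, 57/5] × {2/9, 5/8}) ∪ ((5⋅√3, 57/5] × (2/9, 5/8))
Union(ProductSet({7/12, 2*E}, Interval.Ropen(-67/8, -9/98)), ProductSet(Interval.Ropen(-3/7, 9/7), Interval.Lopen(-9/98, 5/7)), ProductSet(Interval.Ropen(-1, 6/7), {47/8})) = Union(ProductSet({7/12, 2*E}, Interval.Ropen(-67/8, -9/98)), ProductSet(Interval.Ropen(-1, 6/7), {47/8}), ProductSet(Interval.Ropen(-3/7, 9/7), Interval.Lopen(-9/98, 5/7)))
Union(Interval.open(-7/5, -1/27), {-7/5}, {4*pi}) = Union({4*pi}, Interval.Ropen(-7/5, -1/27))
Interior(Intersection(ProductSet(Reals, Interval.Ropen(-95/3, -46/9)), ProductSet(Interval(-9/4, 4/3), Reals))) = ProductSet(Interval.open(-9/4, 4/3), Interval.open(-95/3, -46/9))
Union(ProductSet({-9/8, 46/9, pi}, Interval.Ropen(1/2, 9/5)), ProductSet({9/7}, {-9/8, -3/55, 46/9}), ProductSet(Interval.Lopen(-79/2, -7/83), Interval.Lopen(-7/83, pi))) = Union(ProductSet({9/7}, {-9/8, -3/55, 46/9}), ProductSet({-9/8, 46/9, pi}, Interval.Ropen(1/2, 9/5)), ProductSet(Interval.Lopen(-79/2, -7/83), Interval.Lopen(-7/83, pi)))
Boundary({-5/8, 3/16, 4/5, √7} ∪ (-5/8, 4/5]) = {-5/8, 4/5, √7}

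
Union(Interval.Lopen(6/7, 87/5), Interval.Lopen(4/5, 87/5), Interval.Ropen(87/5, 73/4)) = Interval.open(4/5, 73/4)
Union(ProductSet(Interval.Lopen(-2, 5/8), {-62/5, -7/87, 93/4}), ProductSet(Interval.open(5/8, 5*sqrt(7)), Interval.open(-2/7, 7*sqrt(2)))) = Union(ProductSet(Interval.Lopen(-2, 5/8), {-62/5, -7/87, 93/4}), ProductSet(Interval.open(5/8, 5*sqrt(7)), Interval.open(-2/7, 7*sqrt(2))))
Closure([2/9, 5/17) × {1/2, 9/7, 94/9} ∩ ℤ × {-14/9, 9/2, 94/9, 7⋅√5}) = ∅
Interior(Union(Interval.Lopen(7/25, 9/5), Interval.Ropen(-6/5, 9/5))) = Interval.open(-6/5, 9/5)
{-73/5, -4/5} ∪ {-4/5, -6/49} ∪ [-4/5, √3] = {-73/5} ∪ [-4/5, √3]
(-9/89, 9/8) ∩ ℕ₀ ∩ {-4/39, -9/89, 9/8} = ∅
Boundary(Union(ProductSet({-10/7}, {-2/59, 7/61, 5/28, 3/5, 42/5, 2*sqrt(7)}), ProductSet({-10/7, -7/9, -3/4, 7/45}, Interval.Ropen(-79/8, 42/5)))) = ProductSet({-10/7, -7/9, -3/4, 7/45}, Interval(-79/8, 42/5))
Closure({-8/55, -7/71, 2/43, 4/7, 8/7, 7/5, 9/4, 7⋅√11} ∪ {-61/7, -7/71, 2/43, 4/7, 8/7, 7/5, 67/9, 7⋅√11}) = {-61/7, -8/55, -7/71, 2/43, 4/7, 8/7, 7/5, 9/4, 67/9, 7⋅√11}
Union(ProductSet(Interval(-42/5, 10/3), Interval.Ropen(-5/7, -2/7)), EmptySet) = ProductSet(Interval(-42/5, 10/3), Interval.Ropen(-5/7, -2/7))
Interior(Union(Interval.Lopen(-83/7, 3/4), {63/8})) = Interval.open(-83/7, 3/4)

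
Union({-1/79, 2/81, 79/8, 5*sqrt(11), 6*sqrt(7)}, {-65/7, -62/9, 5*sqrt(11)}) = {-65/7, -62/9, -1/79, 2/81, 79/8, 5*sqrt(11), 6*sqrt(7)}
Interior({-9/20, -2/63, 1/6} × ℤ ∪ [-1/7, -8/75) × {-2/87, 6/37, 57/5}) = ∅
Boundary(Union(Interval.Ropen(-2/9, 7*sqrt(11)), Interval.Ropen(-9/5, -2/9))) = {-9/5, 7*sqrt(11)}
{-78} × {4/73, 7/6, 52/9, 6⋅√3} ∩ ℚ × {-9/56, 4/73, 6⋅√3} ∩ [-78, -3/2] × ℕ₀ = ∅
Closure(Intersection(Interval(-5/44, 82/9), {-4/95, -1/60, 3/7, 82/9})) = {-4/95, -1/60, 3/7, 82/9}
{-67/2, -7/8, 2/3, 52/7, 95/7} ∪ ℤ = ℤ ∪ {-67/2, -7/8, 2/3, 52/7, 95/7}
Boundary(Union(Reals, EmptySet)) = EmptySet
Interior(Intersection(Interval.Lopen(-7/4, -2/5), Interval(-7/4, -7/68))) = Interval.open(-7/4, -2/5)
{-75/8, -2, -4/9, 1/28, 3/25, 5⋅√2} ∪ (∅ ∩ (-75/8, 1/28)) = {-75/8, -2, -4/9, 1/28, 3/25, 5⋅√2}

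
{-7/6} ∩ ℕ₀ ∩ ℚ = ∅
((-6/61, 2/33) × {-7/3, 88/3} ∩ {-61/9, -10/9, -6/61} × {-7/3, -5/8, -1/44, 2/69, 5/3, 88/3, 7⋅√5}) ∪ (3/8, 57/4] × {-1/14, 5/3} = (3/8, 57/4] × {-1/14, 5/3}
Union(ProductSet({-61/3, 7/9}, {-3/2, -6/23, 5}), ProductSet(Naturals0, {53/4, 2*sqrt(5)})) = Union(ProductSet({-61/3, 7/9}, {-3/2, -6/23, 5}), ProductSet(Naturals0, {53/4, 2*sqrt(5)}))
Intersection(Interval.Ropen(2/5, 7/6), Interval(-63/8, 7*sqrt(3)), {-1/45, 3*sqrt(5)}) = EmptySet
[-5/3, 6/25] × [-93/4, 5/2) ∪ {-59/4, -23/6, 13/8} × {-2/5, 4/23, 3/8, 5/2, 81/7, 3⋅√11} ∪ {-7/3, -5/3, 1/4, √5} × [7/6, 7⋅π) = ([-5/3, 6/25] × [-93/4, 5/2)) ∪ ({-7/3, -5/3, 1/4, √5} × [7/6, 7⋅π)) ∪ ({-59/4, -23/6, 13/8} × {-2/5, 4/23, 3/8, 5/2, 81/7, 3⋅√11})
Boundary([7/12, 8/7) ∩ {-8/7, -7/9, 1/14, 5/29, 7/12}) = {7/12}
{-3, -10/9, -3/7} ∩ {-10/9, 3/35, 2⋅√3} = {-10/9}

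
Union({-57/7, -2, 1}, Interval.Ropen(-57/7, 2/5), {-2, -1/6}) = Union({1}, Interval.Ropen(-57/7, 2/5))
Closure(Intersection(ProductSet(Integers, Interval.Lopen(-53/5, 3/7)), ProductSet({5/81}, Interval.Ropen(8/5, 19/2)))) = EmptySet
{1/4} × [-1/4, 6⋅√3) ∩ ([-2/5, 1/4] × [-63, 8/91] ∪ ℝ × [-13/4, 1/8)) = {1/4} × [-1/4, 1/8)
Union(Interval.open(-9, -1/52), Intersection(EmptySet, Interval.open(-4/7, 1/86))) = Interval.open(-9, -1/52)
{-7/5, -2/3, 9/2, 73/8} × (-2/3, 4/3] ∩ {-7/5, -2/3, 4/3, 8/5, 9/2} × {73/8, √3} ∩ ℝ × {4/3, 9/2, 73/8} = ∅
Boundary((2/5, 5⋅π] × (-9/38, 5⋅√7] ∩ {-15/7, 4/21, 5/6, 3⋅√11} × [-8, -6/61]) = {5/6, 3⋅√11} × [-9/38, -6/61]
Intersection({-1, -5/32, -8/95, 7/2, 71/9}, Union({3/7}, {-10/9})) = EmptySet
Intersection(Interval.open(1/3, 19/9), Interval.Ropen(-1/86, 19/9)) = Interval.open(1/3, 19/9)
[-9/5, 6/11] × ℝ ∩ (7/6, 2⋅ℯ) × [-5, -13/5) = ∅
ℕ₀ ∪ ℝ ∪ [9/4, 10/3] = (-∞, ∞)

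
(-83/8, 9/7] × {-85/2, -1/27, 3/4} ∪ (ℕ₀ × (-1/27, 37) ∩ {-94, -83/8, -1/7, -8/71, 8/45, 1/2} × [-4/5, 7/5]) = (-83/8, 9/7] × {-85/2, -1/27, 3/4}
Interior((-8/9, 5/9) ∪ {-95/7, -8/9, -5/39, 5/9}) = (-8/9, 5/9)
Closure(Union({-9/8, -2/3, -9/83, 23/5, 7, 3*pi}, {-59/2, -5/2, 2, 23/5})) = {-59/2, -5/2, -9/8, -2/3, -9/83, 2, 23/5, 7, 3*pi}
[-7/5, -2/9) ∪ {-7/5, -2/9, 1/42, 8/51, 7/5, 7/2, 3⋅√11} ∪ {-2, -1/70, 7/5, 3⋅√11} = {-2, -1/70, 1/42, 8/51, 7/5, 7/2, 3⋅√11} ∪ [-7/5, -2/9]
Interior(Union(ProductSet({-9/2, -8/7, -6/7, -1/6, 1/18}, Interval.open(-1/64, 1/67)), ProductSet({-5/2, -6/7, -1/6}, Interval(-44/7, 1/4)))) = EmptySet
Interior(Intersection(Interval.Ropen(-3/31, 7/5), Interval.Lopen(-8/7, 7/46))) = Interval.open(-3/31, 7/46)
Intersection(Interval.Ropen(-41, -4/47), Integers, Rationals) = Range(-41, 0, 1)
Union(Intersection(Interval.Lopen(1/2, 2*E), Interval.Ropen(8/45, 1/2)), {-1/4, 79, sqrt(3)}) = {-1/4, 79, sqrt(3)}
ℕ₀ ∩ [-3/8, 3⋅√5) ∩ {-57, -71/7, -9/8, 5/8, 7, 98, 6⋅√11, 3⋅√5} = ∅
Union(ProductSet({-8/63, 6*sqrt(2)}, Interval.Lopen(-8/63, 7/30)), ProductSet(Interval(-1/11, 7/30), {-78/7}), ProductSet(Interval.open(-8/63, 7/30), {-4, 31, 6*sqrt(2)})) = Union(ProductSet({-8/63, 6*sqrt(2)}, Interval.Lopen(-8/63, 7/30)), ProductSet(Interval.open(-8/63, 7/30), {-4, 31, 6*sqrt(2)}), ProductSet(Interval(-1/11, 7/30), {-78/7}))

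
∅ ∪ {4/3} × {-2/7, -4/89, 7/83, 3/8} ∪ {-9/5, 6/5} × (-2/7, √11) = ({4/3} × {-2/7, -4/89, 7/83, 3/8}) ∪ ({-9/5, 6/5} × (-2/7, √11))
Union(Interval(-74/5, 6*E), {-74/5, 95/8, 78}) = Union({78}, Interval(-74/5, 6*E))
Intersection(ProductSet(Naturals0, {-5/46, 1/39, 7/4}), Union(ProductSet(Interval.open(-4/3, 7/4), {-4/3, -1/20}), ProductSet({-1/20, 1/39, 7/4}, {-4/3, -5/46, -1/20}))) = EmptySet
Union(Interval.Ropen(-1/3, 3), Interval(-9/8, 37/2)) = Interval(-9/8, 37/2)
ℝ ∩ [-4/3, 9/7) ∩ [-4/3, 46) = [-4/3, 9/7)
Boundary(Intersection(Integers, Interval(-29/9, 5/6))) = Range(-3, 1, 1)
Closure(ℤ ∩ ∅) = ∅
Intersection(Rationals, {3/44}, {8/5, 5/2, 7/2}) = EmptySet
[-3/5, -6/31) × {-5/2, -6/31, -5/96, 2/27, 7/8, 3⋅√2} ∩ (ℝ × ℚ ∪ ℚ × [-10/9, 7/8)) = [-3/5, -6/31) × {-5/2, -6/31, -5/96, 2/27, 7/8}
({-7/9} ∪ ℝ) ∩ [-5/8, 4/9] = [-5/8, 4/9]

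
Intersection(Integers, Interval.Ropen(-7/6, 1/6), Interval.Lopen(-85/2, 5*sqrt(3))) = Range(-1, 1, 1)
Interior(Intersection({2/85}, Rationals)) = EmptySet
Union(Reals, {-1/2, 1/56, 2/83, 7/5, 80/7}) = Reals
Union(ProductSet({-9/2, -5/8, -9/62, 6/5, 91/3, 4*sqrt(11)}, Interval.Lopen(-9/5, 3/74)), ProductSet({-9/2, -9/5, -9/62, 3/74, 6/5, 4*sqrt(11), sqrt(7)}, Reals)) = Union(ProductSet({-9/2, -5/8, -9/62, 6/5, 91/3, 4*sqrt(11)}, Interval.Lopen(-9/5, 3/74)), ProductSet({-9/2, -9/5, -9/62, 3/74, 6/5, 4*sqrt(11), sqrt(7)}, Reals))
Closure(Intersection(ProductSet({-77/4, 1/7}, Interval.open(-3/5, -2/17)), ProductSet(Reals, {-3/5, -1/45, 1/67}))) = EmptySet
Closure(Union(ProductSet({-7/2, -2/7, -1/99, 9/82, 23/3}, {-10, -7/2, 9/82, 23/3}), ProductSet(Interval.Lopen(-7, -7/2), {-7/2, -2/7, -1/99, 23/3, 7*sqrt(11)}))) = Union(ProductSet({-7/2, -2/7, -1/99, 9/82, 23/3}, {-10, -7/2, 9/82, 23/3}), ProductSet(Interval(-7, -7/2), {-7/2, -2/7, -1/99, 23/3, 7*sqrt(11)}))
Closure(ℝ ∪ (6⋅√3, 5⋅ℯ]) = (-∞, ∞)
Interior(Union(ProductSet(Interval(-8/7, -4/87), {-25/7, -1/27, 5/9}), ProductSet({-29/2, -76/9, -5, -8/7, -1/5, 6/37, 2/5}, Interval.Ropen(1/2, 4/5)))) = EmptySet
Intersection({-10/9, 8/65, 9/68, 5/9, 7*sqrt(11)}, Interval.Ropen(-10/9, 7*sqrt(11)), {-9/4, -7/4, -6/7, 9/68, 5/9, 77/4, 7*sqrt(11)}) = {9/68, 5/9}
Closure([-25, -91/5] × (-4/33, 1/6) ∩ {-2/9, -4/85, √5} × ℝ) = ∅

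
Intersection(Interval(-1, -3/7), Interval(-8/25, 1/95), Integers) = EmptySet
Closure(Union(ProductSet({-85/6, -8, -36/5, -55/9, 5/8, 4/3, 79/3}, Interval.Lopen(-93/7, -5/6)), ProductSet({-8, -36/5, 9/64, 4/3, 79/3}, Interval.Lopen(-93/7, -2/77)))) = Union(ProductSet({-8, -36/5, 9/64, 4/3, 79/3}, Interval(-93/7, -2/77)), ProductSet({-85/6, -8, -36/5, -55/9, 5/8, 4/3, 79/3}, Interval(-93/7, -5/6)))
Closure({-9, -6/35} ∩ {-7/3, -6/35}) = {-6/35}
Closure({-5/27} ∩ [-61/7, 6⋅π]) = {-5/27}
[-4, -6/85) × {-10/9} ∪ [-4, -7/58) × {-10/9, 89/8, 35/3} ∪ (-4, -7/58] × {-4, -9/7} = ([-4, -6/85) × {-10/9}) ∪ ((-4, -7/58] × {-4, -9/7}) ∪ ([-4, -7/58) × {-10/9, 89/8, 35/3})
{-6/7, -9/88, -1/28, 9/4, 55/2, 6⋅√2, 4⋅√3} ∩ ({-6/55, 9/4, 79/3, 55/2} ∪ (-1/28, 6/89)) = {9/4, 55/2}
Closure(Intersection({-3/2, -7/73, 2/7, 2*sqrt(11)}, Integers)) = EmptySet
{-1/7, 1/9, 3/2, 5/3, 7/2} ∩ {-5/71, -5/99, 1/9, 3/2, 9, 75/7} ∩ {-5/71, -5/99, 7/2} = ∅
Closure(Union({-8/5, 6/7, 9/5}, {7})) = {-8/5, 6/7, 9/5, 7}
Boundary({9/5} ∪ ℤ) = ℤ ∪ {9/5}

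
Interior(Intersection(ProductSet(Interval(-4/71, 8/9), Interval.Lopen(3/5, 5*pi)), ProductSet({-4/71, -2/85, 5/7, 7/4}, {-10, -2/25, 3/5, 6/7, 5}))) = EmptySet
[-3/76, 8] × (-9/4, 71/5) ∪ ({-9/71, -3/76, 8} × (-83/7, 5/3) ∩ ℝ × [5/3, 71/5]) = [-3/76, 8] × (-9/4, 71/5)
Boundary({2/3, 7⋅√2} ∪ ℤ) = ℤ ∪ {2/3, 7⋅√2}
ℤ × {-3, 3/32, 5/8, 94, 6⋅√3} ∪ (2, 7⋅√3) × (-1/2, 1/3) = (ℤ × {-3, 3/32, 5/8, 94, 6⋅√3}) ∪ ((2, 7⋅√3) × (-1/2, 1/3))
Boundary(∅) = ∅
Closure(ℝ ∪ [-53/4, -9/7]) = (-∞, ∞)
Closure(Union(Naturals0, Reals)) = Reals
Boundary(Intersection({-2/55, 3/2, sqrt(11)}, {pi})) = EmptySet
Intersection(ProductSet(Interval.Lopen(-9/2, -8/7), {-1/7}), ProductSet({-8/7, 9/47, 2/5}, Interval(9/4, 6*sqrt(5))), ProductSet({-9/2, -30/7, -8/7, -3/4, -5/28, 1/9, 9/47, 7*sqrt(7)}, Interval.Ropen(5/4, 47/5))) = EmptySet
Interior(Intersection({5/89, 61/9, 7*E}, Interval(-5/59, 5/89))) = EmptySet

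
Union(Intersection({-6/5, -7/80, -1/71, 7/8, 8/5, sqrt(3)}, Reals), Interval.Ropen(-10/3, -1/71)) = Union({7/8, 8/5, sqrt(3)}, Interval(-10/3, -1/71))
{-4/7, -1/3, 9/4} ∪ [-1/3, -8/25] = {-4/7, 9/4} ∪ [-1/3, -8/25]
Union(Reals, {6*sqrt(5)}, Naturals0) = Reals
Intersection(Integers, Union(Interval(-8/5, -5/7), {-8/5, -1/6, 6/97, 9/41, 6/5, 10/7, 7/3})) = Range(-1, 0, 1)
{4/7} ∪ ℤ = ℤ ∪ {4/7}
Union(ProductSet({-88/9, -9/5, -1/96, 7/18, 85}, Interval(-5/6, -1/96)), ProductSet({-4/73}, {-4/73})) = Union(ProductSet({-4/73}, {-4/73}), ProductSet({-88/9, -9/5, -1/96, 7/18, 85}, Interval(-5/6, -1/96)))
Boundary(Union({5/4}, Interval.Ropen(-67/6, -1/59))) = {-67/6, -1/59, 5/4}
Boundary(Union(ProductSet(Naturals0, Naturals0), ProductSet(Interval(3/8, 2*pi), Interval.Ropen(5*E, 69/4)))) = Union(ProductSet(Complement(Naturals0, Interval.open(3/8, 2*pi)), Naturals0), ProductSet({3/8, 2*pi}, Interval(5*E, 69/4)), ProductSet(Interval(3/8, 2*pi), {69/4, 5*E}), ProductSet(Naturals0, Complement(Naturals0, Interval.open(5*E, 69/4))))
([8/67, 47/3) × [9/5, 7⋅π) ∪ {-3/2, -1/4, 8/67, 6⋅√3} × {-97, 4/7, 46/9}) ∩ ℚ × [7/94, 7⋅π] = ({-3/2, -1/4, 8/67} × {4/7, 46/9}) ∪ ((ℚ ∩ [8/67, 47/3)) × [9/5, 7⋅π))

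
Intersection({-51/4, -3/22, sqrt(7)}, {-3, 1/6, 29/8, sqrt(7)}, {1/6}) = EmptySet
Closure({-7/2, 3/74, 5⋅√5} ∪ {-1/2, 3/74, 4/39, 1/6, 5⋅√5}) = {-7/2, -1/2, 3/74, 4/39, 1/6, 5⋅√5}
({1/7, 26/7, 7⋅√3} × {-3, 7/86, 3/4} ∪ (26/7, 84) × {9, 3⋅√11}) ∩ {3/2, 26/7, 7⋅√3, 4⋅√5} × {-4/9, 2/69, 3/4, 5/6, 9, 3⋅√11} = ({26/7, 7⋅√3} × {3/4}) ∪ ({7⋅√3, 4⋅√5} × {9, 3⋅√11})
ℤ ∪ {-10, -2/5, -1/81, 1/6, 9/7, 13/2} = ℤ ∪ {-2/5, -1/81, 1/6, 9/7, 13/2}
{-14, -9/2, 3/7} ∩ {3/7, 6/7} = {3/7}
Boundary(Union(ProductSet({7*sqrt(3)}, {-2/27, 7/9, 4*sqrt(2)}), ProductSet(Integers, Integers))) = Union(ProductSet({7*sqrt(3)}, {-2/27, 7/9, 4*sqrt(2)}), ProductSet(Integers, Integers))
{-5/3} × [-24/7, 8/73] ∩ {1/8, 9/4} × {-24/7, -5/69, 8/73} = ∅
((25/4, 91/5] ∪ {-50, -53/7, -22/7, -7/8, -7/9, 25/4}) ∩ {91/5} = {91/5}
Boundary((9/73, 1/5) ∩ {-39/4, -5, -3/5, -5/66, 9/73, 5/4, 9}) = ∅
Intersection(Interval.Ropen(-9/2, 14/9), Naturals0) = Range(0, 2, 1)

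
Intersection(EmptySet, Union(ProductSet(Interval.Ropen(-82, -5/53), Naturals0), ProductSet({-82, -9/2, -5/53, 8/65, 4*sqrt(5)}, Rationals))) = EmptySet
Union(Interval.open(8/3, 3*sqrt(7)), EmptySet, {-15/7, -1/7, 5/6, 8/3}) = Union({-15/7, -1/7, 5/6}, Interval.Ropen(8/3, 3*sqrt(7)))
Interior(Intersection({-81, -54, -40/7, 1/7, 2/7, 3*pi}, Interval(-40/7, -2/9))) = EmptySet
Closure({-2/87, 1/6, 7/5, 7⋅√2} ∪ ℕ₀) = {-2/87, 1/6, 7/5, 7⋅√2} ∪ ℕ₀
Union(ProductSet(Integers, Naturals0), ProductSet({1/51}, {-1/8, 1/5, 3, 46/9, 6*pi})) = Union(ProductSet({1/51}, {-1/8, 1/5, 3, 46/9, 6*pi}), ProductSet(Integers, Naturals0))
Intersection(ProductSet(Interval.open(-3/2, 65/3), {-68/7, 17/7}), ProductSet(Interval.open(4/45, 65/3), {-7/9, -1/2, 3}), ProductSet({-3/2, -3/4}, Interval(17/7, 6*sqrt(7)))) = EmptySet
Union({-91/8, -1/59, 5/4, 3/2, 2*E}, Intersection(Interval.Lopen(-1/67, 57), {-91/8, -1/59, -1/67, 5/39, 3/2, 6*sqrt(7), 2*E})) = {-91/8, -1/59, 5/39, 5/4, 3/2, 6*sqrt(7), 2*E}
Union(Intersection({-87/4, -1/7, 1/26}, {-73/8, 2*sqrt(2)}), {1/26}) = {1/26}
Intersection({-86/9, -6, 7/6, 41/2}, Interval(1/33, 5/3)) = {7/6}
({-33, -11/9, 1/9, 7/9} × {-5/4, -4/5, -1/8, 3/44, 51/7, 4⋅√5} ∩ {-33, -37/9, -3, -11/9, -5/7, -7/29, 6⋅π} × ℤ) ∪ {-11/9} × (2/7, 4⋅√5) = {-11/9} × (2/7, 4⋅√5)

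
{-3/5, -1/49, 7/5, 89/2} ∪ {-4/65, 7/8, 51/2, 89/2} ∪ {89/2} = {-3/5, -4/65, -1/49, 7/8, 7/5, 51/2, 89/2}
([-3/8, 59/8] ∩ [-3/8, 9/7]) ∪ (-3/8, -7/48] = [-3/8, 9/7]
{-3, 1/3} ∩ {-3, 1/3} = {-3, 1/3}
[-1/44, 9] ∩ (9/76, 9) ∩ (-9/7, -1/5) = ∅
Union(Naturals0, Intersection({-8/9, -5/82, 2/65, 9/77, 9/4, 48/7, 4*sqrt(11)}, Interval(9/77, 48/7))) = Union({9/77, 9/4, 48/7}, Naturals0)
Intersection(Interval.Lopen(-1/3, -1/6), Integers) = EmptySet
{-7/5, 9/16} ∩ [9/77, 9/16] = {9/16}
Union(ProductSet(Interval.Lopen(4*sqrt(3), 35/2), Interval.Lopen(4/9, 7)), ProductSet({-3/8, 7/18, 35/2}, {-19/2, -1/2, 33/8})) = Union(ProductSet({-3/8, 7/18, 35/2}, {-19/2, -1/2, 33/8}), ProductSet(Interval.Lopen(4*sqrt(3), 35/2), Interval.Lopen(4/9, 7)))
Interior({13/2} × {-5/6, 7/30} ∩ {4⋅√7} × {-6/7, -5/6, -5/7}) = ∅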